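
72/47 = 72/47 = 1.53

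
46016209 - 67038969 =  - 21022760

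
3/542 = 3/542 = 0.01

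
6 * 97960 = 587760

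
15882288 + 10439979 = 26322267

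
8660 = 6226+2434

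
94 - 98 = -4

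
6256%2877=502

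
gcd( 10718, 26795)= 5359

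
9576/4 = 2394 = 2394.00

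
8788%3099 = 2590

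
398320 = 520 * 766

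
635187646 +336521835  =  971709481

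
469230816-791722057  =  -322491241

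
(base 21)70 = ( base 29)52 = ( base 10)147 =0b10010011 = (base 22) 6F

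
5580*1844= 10289520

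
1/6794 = 1/6794 = 0.00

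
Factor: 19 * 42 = 798 = 2^1*3^1 * 7^1 * 19^1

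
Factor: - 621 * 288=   -  2^5 * 3^5*23^1 = -  178848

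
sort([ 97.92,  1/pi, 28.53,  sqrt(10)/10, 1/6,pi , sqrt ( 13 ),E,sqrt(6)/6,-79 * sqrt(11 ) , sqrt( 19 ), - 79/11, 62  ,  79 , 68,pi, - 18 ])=[ - 79*sqrt (11 ) ,-18,-79/11,  1/6, sqrt( 10 )/10,1/pi, sqrt( 6)/6,E,  pi, pi, sqrt(13), sqrt( 19 ),28.53,  62, 68, 79, 97.92 ]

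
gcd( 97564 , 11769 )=1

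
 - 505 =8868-9373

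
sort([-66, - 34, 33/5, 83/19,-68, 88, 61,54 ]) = [ - 68,-66  , - 34, 83/19, 33/5, 54,61, 88] 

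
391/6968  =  391/6968 = 0.06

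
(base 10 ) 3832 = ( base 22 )7K4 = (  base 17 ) d47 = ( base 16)ef8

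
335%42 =41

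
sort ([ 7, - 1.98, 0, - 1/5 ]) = [ -1.98, - 1/5,  0, 7 ] 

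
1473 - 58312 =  - 56839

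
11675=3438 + 8237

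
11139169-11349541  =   -210372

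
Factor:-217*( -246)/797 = 2^1*3^1 * 7^1 * 31^1 * 41^1*797^( - 1) = 53382/797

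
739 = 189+550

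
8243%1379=1348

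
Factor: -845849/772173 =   -  3^( - 4)* 9533^( - 1)*845849^1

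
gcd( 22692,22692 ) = 22692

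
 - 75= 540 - 615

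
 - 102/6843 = - 1 + 2247/2281 = - 0.01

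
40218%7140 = 4518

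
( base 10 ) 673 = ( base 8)1241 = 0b1010100001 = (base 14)361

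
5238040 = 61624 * 85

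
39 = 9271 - 9232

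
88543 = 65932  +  22611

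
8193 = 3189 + 5004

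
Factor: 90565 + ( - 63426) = 27139 =7^1*3877^1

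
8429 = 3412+5017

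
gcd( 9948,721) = 1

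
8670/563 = 8670/563= 15.40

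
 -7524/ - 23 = 7524/23 = 327.13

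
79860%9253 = 5836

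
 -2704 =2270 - 4974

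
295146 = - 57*(-5178 )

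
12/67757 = 12/67757 = 0.00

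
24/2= 12 = 12.00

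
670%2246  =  670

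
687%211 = 54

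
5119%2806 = 2313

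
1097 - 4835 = -3738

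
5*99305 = 496525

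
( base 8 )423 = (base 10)275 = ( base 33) 8b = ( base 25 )b0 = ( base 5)2100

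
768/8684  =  192/2171 = 0.09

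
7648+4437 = 12085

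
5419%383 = 57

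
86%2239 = 86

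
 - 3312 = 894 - 4206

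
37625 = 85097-47472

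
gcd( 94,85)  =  1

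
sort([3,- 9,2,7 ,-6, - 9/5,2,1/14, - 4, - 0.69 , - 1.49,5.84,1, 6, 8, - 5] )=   [ - 9, - 6 , - 5, - 4, - 9/5, - 1.49, - 0.69, 1/14, 1,  2, 2, 3, 5.84,6 , 7,8]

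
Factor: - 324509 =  - 191^1 * 1699^1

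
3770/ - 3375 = - 2+596/675 = - 1.12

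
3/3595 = 3/3595 = 0.00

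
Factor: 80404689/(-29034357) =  - 26801563/9678119 = - 11^( - 1 )*139^1 * 349^( - 1)  *2521^( - 1)*192817^1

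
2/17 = 2/17 =0.12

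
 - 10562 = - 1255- 9307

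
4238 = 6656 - 2418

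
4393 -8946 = - 4553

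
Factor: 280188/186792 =3/2 = 2^ ( - 1 )*3^1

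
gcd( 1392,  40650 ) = 6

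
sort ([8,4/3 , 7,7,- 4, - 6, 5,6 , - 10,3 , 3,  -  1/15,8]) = [-10, - 6, - 4,  -  1/15,4/3, 3, 3,5,6 , 7,  7,8,8]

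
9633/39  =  247 = 247.00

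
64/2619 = 64/2619 = 0.02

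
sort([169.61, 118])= [ 118,169.61 ]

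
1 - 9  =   - 8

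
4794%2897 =1897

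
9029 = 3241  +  5788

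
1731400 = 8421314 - 6689914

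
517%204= 109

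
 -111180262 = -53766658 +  - 57413604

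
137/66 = 137/66 = 2.08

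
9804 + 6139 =15943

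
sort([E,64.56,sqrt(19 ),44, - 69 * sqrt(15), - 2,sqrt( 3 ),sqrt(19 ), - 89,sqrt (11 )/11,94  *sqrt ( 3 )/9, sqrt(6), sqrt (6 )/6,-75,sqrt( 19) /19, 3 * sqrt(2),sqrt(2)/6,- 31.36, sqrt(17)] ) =[ - 69*sqrt( 15), - 89, - 75, - 31.36,-2,sqrt( 19)/19, sqrt(2) /6,sqrt(11 )/11, sqrt(6 )/6, sqrt(3),sqrt( 6), E,sqrt(17 ),3*sqrt( 2), sqrt(19 ),sqrt(19),94 * sqrt ( 3 )/9 , 44,64.56] 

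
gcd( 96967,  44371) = 1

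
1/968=1/968 =0.00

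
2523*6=15138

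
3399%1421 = 557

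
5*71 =355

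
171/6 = 57/2 = 28.50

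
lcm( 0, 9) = 0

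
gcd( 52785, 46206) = 153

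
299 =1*299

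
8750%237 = 218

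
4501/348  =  4501/348 = 12.93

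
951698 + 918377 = 1870075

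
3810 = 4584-774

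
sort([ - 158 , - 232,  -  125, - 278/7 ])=[  -  232,-158, - 125, - 278/7 ]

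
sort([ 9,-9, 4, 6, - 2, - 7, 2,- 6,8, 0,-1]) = [ - 9, - 7, -6, - 2, - 1, 0,2,4,6, 8, 9] 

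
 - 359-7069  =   - 7428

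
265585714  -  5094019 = 260491695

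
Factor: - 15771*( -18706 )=2^1 * 3^1*7^1*47^1*199^1*751^1 = 295012326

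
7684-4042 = 3642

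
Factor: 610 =2^1*5^1*61^1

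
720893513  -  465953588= 254939925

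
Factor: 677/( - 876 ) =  - 2^ (-2)*3^( - 1) * 73^( - 1)*677^1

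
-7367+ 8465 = 1098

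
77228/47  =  1643 + 7/47 = 1643.15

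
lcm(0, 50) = 0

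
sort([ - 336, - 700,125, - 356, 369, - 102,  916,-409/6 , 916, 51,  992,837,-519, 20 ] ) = [ - 700,- 519, - 356,- 336, - 102,-409/6, 20,  51, 125,369,837,  916,916,  992 ] 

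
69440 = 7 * 9920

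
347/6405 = 347/6405 = 0.05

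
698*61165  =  42693170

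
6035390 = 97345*62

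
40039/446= 40039/446 =89.77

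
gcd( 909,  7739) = 1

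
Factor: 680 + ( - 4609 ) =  - 3929^1 = - 3929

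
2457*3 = 7371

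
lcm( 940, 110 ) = 10340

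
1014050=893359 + 120691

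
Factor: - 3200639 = -13^1*246203^1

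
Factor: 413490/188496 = 895/408 = 2^( - 3 )*3^( - 1 )*5^1*17^( - 1)*179^1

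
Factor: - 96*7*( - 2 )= 2^6*3^1*7^1 = 1344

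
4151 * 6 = 24906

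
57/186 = 19/62 = 0.31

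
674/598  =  337/299= 1.13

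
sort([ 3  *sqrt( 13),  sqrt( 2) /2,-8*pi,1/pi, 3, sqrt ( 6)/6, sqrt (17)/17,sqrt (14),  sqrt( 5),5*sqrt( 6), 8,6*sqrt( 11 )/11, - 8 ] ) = [-8*pi,-8,  sqrt (17)/17,  1/pi,sqrt( 6 ) /6, sqrt(2) /2,6*sqrt( 11)/11, sqrt(5 ) , 3,  sqrt( 14),  8,3*sqrt( 13 ),5*sqrt( 6)] 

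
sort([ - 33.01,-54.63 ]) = [ - 54.63, - 33.01] 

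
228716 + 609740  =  838456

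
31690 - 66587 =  - 34897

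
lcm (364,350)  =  9100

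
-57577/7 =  - 57577/7 =-  8225.29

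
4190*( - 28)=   -  117320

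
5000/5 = 1000 = 1000.00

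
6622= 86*77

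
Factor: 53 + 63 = 116 = 2^2*29^1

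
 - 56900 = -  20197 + -36703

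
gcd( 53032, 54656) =56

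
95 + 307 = 402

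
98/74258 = 49/37129 = 0.00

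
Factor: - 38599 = - 11^3*29^1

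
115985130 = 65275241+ 50709889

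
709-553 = 156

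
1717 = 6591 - 4874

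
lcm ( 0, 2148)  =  0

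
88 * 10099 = 888712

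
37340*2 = 74680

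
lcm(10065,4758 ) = 261690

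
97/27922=97/27922 = 0.00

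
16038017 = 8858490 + 7179527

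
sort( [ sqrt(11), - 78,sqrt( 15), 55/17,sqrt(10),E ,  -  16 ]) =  [ - 78,  -  16, E, sqrt ( 10 ),55/17, sqrt (11),sqrt( 15) ]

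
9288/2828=2322/707=3.28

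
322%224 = 98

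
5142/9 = 571 + 1/3  =  571.33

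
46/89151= 46/89151 = 0.00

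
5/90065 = 1/18013 = 0.00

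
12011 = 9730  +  2281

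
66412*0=0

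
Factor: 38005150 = 2^1*5^2*760103^1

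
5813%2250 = 1313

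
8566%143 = 129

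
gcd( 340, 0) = 340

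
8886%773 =383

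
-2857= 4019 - 6876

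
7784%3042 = 1700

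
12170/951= 12 + 758/951 = 12.80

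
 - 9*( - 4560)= 41040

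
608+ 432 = 1040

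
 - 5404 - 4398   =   - 9802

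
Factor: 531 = 3^2 * 59^1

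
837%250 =87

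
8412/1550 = 4206/775 = 5.43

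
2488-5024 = -2536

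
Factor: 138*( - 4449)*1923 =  - 1180648926= - 2^1*3^3* 23^1*641^1*1483^1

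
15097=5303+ 9794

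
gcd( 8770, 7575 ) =5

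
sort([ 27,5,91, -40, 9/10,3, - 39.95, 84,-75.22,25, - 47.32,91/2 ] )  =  [ - 75.22,  -  47.32, - 40,-39.95, 9/10, 3 , 5,25,27,91/2,84,91]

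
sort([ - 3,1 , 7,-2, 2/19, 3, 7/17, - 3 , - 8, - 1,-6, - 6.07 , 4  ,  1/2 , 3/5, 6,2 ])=[ - 8, - 6.07, - 6 , - 3, - 3, - 2, - 1,2/19, 7/17,1/2,3/5, 1, 2 , 3  ,  4, 6,7 ]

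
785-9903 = - 9118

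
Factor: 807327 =3^4*9967^1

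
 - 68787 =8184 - 76971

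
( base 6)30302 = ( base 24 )6ME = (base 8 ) 7636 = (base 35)398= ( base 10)3998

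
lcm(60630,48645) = 4183470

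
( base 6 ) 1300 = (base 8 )504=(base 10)324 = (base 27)C0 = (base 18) 100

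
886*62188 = 55098568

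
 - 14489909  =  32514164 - 47004073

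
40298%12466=2900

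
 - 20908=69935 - 90843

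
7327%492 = 439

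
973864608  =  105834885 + 868029723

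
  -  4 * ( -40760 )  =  163040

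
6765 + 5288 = 12053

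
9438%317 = 245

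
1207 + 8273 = 9480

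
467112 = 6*77852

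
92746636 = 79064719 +13681917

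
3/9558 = 1/3186= 0.00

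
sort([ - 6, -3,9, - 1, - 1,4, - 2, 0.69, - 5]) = [ - 6 , - 5, - 3  , - 2,-1, - 1,0.69,4, 9 ] 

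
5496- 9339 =- 3843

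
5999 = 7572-1573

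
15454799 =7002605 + 8452194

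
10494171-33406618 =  - 22912447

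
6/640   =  3/320 = 0.01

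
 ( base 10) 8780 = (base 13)3CC5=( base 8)21114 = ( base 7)34412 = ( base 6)104352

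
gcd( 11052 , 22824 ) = 36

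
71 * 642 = 45582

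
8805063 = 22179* 397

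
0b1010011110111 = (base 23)a38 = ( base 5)132432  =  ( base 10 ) 5367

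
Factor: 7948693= 2477^1*  3209^1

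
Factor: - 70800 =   -  2^4 * 3^1 * 5^2* 59^1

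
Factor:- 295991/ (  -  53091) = 3^ ( - 2)*17^( - 1 )*853^1 = 853/153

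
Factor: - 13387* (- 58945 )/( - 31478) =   -  789096715/31478 = -  2^( - 1)*5^1*11^1*1217^1*11789^1*15739^(-1) 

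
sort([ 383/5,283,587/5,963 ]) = [ 383/5,587/5 , 283,963]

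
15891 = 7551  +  8340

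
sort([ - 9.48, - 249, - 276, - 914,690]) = [ - 914 , - 276, - 249, - 9.48, 690]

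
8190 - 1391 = 6799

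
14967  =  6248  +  8719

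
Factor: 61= 61^1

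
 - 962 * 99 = - 95238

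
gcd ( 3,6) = 3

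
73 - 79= -6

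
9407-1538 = 7869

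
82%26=4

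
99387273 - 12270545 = 87116728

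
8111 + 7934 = 16045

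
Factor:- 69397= - 29^1*2393^1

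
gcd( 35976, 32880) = 24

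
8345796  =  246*33926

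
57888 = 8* 7236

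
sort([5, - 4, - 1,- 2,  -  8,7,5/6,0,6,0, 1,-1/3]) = [- 8, - 4, - 2, - 1, - 1/3,0,0,  5/6, 1, 5, 6, 7] 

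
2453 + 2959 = 5412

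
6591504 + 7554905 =14146409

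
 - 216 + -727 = - 943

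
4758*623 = 2964234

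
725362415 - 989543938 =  - 264181523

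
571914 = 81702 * 7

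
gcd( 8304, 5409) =3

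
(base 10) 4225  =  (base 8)10201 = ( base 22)8g1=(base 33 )3T1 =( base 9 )5714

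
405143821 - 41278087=363865734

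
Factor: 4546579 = 4546579^1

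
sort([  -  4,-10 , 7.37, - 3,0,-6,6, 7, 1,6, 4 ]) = [-10, - 6, - 4, - 3, 0, 1,4,  6, 6, 7, 7.37]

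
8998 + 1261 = 10259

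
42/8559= 14/2853 = 0.00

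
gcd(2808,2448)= 72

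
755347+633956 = 1389303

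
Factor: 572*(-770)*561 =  - 2^3*3^1*5^1*7^1 * 11^3*13^1*17^1 = - 247086840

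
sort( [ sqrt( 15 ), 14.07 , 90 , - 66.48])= [- 66.48 , sqrt( 15), 14.07, 90] 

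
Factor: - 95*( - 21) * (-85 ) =  -  3^1*5^2 * 7^1  *17^1*19^1= -169575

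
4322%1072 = 34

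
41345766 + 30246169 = 71591935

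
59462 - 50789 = 8673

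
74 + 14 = 88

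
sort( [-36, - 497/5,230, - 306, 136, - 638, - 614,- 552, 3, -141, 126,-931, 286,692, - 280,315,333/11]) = [ - 931, - 638, - 614 , - 552, - 306,  -  280, - 141, - 497/5, - 36, 3,333/11,126,  136, 230,286,315,692] 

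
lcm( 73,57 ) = 4161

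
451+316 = 767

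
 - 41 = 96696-96737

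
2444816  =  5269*464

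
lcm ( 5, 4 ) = 20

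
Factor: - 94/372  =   - 47/186 = - 2^( - 1) * 3^(  -  1 )*31^ ( - 1)*47^1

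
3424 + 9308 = 12732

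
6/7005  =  2/2335  =  0.00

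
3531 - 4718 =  - 1187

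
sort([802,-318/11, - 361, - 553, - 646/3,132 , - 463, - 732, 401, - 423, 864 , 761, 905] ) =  [-732, - 553, - 463, - 423, - 361, - 646/3,-318/11, 132,401, 761, 802,864, 905 ] 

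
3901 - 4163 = -262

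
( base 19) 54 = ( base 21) 4F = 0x63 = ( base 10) 99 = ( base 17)5e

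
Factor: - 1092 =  - 2^2*3^1*7^1 * 13^1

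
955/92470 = 191/18494 = 0.01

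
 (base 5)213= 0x3A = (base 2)111010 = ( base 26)26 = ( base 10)58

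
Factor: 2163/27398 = 2^( - 1)*3^1 * 19^(  -  1) = 3/38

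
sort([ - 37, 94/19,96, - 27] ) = [ - 37,  -  27,  94/19,96]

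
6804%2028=720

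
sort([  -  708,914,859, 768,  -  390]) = [ - 708 , - 390,  768, 859,  914]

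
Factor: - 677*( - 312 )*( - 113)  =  -23868312 = -2^3 * 3^1*13^1* 113^1*677^1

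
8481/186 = 45 + 37/62  =  45.60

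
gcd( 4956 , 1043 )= 7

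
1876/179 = 10+86/179 =10.48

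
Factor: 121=11^2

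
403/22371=403/22371 = 0.02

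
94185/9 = 10465 = 10465.00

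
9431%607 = 326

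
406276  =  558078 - 151802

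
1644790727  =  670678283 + 974112444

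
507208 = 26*19508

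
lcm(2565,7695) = 7695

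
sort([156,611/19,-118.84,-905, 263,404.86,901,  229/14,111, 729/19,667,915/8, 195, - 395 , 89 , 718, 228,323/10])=[-905, - 395, - 118.84,229/14 , 611/19,323/10, 729/19,89, 111,915/8 , 156,195,228,263, 404.86,667,  718, 901 ] 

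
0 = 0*70282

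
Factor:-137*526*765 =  - 55127430 = -  2^1*3^2*5^1*17^1*137^1*263^1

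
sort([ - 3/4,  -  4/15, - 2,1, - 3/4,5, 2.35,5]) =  [-2, - 3/4, - 3/4,  -  4/15,1,2.35,5,5] 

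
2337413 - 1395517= 941896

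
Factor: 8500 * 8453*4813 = 2^2*5^3 * 17^1*79^1*107^1 *4813^1 = 345816456500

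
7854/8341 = 7854/8341 = 0.94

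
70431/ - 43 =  - 1638 + 3/43 = - 1637.93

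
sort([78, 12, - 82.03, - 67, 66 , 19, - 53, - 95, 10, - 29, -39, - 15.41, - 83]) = [ - 95, - 83, - 82.03, - 67, - 53, - 39, - 29 , - 15.41, 10, 12,19,66, 78 ]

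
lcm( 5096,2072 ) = 188552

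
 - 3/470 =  -1+467/470= - 0.01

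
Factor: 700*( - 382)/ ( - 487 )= 2^3*5^2*7^1  *191^1*487^( - 1) = 267400/487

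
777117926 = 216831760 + 560286166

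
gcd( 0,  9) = 9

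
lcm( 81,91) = 7371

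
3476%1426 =624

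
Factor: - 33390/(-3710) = 3^2  =  9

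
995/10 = 199/2 = 99.50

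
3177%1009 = 150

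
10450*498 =5204100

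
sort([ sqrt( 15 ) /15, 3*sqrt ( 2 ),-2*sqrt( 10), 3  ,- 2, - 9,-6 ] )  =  [ -9 , - 2*sqrt(10), - 6, - 2, sqrt ( 15 ) /15,  3,  3*sqrt(2 )]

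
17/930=17/930 = 0.02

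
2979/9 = 331 = 331.00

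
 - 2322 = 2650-4972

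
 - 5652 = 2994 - 8646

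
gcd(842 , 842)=842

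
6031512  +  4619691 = 10651203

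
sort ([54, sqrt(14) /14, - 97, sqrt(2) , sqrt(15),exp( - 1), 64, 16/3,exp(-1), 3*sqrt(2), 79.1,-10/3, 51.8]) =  [ - 97, - 10/3, sqrt(14) /14,exp( - 1), exp( - 1 ) , sqrt(2), sqrt(15 ),3*sqrt( 2 ),16/3, 51.8, 54, 64, 79.1 ]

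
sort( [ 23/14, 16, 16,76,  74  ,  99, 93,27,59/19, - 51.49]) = [ - 51.49,23/14,59/19 , 16,  16,27, 74 , 76,93, 99]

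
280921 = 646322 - 365401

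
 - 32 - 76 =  - 108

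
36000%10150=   5550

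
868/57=868/57  =  15.23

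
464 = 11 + 453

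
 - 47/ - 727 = 47/727 = 0.06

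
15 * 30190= 452850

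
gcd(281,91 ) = 1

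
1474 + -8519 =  - 7045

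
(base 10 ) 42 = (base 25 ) 1h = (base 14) 30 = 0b101010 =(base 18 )26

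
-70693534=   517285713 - 587979247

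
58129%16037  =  10018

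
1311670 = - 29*( -45230)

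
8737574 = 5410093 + 3327481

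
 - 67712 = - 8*8464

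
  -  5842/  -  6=973 + 2/3 = 973.67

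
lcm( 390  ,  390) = 390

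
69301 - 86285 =-16984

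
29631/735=40 + 11/35 = 40.31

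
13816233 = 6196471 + 7619762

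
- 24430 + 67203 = 42773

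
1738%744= 250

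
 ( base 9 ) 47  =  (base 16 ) 2b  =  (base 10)43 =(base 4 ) 223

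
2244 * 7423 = 16657212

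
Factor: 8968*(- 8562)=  - 76784016  =  - 2^4*3^1*19^1 * 59^1 * 1427^1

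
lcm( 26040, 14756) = 442680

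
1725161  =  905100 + 820061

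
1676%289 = 231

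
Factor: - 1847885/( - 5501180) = 2^( - 2)*13^1 * 28429^1*275059^( - 1) = 369577/1100236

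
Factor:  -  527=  - 17^1* 31^1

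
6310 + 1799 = 8109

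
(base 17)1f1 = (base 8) 1041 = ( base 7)1406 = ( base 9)665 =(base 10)545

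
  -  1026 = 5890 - 6916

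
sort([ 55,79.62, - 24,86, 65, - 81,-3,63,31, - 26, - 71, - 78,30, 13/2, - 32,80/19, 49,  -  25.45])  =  [ - 81, - 78, - 71, - 32, - 26,-25.45,-24,  -  3,80/19, 13/2,30,31,  49,55 , 63,65, 79.62,  86 ] 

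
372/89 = 4 + 16/89 = 4.18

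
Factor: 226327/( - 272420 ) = - 2^(-2 )*5^( - 1)*53^( - 1 )  *  89^1*257^(  -  1 ) * 2543^1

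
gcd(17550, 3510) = 3510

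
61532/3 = 61532/3 = 20510.67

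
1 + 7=8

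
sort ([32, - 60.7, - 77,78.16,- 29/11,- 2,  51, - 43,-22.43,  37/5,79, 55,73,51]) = [ - 77,- 60.7 , - 43  , -22.43, - 29/11, - 2, 37/5 , 32 , 51,51,55, 73 , 78.16, 79 ]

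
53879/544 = 99 + 23/544 = 99.04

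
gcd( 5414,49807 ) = 1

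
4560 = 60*76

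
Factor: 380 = 2^2* 5^1*19^1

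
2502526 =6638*377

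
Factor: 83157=3^1 * 53^1*523^1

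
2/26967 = 2/26967  =  0.00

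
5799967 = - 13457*( - 431) 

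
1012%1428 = 1012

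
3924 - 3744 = 180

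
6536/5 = 6536/5 = 1307.20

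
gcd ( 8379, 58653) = 8379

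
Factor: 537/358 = 2^( - 1) * 3^1= 3/2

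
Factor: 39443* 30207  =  1191454701 = 3^1 * 10069^1*39443^1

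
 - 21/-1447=21/1447  =  0.01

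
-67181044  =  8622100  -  75803144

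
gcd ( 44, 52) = 4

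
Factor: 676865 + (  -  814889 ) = -2^3*3^5* 71^1 = - 138024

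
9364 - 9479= - 115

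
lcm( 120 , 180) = 360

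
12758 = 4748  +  8010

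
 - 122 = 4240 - 4362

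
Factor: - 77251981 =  - 77251981^1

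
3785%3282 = 503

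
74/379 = 74/379 = 0.20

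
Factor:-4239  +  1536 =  - 3^1*17^1*53^1 = - 2703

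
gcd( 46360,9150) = 610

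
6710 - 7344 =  - 634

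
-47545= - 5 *9509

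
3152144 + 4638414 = 7790558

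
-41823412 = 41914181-83737593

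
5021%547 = 98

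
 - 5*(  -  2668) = 13340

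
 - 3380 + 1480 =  - 1900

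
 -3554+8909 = 5355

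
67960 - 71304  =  - 3344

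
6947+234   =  7181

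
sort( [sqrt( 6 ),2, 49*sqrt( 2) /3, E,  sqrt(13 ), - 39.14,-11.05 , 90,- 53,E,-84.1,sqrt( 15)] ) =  [ - 84.1, - 53,-39.14, - 11.05,  2, sqrt(6 ),E, E, sqrt(13 ),sqrt(15 ), 49*sqrt( 2) /3,90 ]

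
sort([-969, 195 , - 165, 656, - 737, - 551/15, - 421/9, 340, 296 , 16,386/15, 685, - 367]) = [ - 969, - 737, - 367,-165, - 421/9,-551/15,  16,386/15, 195, 296,  340,656, 685]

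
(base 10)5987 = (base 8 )13543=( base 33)5GE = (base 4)1131203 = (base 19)gb2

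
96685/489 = 96685/489  =  197.72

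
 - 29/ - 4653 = 29/4653 = 0.01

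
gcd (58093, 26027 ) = 1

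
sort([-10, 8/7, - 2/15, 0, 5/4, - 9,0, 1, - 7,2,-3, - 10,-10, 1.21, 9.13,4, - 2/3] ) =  [-10, - 10, - 10, - 9, - 7, - 3, - 2/3 , - 2/15, 0,0, 1,8/7,1.21,5/4 , 2,4,9.13 ] 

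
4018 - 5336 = -1318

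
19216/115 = 19216/115 = 167.10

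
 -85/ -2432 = 85/2432 = 0.03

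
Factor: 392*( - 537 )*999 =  - 210293496 = -2^3 *3^4 * 7^2*37^1 * 179^1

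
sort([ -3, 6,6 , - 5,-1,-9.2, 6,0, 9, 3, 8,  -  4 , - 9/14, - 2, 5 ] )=[-9.2, - 5 ,-4, - 3,-2,  -  1, - 9/14, 0, 3 , 5, 6, 6,  6, 8, 9]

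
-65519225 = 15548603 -81067828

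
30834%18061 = 12773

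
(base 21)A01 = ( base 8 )10473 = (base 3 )20001101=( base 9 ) 6041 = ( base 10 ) 4411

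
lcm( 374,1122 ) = 1122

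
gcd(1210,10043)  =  121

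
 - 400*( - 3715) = 1486000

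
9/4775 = 9/4775 = 0.00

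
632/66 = 316/33 = 9.58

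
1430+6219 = 7649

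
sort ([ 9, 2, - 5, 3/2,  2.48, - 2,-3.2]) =[-5,-3.2, - 2,3/2, 2, 2.48, 9 ]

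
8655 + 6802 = 15457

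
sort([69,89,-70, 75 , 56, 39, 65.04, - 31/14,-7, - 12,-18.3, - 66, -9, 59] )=[  -  70,-66,-18.3, - 12,  -  9,-7,-31/14,39,56,59,65.04,69 , 75,89 ] 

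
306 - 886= - 580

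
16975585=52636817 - 35661232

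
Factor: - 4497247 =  - 4497247^1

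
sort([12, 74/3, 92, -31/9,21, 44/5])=[ - 31/9, 44/5, 12,21, 74/3,92]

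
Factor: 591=3^1*197^1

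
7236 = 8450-1214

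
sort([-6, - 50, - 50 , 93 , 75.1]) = [ - 50 , - 50, - 6, 75.1,93] 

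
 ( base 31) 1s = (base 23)2D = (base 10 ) 59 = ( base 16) 3b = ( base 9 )65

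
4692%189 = 156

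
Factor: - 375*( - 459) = 3^4 * 5^3 *17^1 = 172125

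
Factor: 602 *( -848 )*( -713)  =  2^5*7^1*23^1*31^1*43^1 *53^1 = 363983648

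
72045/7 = 10292 + 1/7 = 10292.14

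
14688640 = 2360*6224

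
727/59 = 727/59 = 12.32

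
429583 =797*539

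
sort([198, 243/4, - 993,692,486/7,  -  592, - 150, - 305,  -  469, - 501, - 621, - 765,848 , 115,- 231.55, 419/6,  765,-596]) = [ -993 ,  -  765, - 621, - 596,  -  592, - 501,-469, - 305,-231.55,-150, 243/4, 486/7, 419/6,115, 198, 692,765, 848]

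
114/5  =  22+4/5=22.80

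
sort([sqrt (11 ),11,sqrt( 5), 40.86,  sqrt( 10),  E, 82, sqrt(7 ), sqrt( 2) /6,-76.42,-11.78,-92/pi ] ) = [-76.42, -92/pi,-11.78, sqrt( 2) /6, sqrt( 5 ),sqrt ( 7 ), E, sqrt( 10),sqrt(11 ), 11, 40.86 , 82 ]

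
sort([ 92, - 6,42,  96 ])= [  -  6, 42, 92,96]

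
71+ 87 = 158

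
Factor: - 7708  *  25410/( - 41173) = 2^3*3^1*5^1*7^1 * 11^1*19^( - 1)*41^1*47^1*197^( - 1 ) = 17805480/3743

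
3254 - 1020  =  2234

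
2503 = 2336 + 167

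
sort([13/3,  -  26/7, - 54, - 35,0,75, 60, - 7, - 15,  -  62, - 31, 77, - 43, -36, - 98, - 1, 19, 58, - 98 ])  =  [ - 98, - 98, - 62, - 54, - 43, - 36, - 35,-31, - 15, - 7,  -  26/7, - 1, 0, 13/3,19, 58,60, 75,77] 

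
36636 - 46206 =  - 9570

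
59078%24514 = 10050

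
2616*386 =1009776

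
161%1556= 161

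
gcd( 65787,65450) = 1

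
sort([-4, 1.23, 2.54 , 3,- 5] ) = [-5, - 4, 1.23,2.54, 3] 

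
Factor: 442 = 2^1*13^1*17^1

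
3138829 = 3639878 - 501049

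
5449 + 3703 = 9152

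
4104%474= 312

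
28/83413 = 28/83413 = 0.00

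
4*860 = 3440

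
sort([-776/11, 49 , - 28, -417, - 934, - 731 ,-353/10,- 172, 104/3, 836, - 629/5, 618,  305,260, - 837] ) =[  -  934,-837 , - 731, - 417 , - 172, - 629/5, - 776/11 ,-353/10, - 28,  104/3,49, 260, 305, 618, 836] 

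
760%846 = 760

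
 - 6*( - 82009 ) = 492054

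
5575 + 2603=8178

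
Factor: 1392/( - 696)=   -  2^1 =- 2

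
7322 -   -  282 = 7604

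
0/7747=0 = 0.00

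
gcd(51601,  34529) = 11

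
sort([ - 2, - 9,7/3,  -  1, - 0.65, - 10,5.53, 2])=[ - 10, - 9,  -  2, - 1, - 0.65,2,7/3, 5.53 ] 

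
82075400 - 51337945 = 30737455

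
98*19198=1881404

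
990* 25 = 24750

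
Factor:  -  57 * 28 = -2^2*3^1*7^1*19^1=- 1596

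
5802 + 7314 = 13116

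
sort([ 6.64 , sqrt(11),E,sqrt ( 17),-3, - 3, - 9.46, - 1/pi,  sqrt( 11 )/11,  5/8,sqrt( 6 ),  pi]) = [ - 9.46, - 3, - 3 , - 1/pi,sqrt(11 ) /11, 5/8 , sqrt( 6), E, pi, sqrt( 11),  sqrt(17 ),6.64]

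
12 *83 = 996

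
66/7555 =66/7555= 0.01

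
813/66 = 271/22= 12.32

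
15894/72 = 883/4 = 220.75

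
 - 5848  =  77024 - 82872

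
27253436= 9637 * 2828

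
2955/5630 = 591/1126= 0.52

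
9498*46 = 436908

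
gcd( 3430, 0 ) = 3430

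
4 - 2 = 2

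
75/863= 75/863 = 0.09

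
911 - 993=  - 82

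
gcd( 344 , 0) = 344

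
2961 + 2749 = 5710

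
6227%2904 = 419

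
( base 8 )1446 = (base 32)p6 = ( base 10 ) 806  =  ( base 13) 4A0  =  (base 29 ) rn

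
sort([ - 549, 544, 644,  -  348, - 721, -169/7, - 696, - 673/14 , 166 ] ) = [ - 721, -696, - 549, - 348,-673/14, - 169/7, 166, 544, 644 ] 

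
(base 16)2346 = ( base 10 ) 9030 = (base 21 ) ka0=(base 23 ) H1E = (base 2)10001101000110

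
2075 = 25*83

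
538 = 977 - 439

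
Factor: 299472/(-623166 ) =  - 136/283 = - 2^3*17^1*283^(-1) 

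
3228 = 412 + 2816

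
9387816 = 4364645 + 5023171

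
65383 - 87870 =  - 22487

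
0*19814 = 0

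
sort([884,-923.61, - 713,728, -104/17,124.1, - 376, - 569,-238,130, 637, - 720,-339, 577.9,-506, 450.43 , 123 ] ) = [ - 923.61, - 720,-713,-569, - 506, - 376, - 339,-238 ,-104/17, 123, 124.1, 130 , 450.43,577.9,637,728, 884]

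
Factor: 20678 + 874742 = 2^2 * 5^1 * 44771^1 =895420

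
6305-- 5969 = 12274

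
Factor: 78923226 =2^1*3^1*19^1*692309^1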